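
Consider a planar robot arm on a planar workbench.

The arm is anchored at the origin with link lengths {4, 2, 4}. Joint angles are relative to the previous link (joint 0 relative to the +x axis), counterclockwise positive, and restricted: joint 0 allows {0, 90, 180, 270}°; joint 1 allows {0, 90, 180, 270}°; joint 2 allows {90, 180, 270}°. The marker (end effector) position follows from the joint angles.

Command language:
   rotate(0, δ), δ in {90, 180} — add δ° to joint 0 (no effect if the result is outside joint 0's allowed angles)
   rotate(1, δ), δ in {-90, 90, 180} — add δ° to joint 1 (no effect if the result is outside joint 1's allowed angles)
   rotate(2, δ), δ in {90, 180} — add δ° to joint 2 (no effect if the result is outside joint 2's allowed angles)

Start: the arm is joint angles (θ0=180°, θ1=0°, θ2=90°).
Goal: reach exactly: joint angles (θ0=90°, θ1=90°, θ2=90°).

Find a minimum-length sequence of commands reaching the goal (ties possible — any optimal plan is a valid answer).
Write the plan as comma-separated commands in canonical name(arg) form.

initial: joint angles (θ0=180°, θ1=0°, θ2=90°)
1. rotate(1, 90) → joint angles (θ0=180°, θ1=90°, θ2=90°)
2. rotate(0, 180) → joint angles (θ0=0°, θ1=90°, θ2=90°)
3. rotate(0, 90) → joint angles (θ0=90°, θ1=90°, θ2=90°)
nothing shorter than 3 reaches the goal.

rotate(1, 90), rotate(0, 180), rotate(0, 90)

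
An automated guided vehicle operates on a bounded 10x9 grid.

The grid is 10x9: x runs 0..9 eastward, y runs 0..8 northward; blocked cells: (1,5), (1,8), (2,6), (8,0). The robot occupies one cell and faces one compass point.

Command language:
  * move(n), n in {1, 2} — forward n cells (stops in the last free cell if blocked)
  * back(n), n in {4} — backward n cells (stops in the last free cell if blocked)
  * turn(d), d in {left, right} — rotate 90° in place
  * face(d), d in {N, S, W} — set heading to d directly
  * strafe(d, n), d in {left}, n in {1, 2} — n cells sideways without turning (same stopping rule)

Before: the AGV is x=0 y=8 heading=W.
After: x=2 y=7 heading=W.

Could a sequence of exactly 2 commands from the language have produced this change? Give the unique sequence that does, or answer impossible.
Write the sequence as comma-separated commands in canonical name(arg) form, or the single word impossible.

no 2-step route produces this change.

impossible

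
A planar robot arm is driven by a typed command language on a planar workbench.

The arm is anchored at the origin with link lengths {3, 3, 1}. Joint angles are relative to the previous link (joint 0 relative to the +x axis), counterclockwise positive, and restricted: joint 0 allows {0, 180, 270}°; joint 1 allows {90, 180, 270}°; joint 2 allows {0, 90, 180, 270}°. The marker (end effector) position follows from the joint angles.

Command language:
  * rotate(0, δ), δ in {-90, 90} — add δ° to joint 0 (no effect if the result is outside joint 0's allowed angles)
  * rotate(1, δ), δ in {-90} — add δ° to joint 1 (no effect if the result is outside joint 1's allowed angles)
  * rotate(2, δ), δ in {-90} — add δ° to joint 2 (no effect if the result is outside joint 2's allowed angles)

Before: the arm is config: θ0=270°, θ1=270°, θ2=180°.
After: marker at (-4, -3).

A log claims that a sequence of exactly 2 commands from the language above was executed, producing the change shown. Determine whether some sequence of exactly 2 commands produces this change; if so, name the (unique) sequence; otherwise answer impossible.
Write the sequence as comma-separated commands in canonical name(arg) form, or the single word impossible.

rotate(2, -90), rotate(2, -90)

from: config: θ0=270°, θ1=270°, θ2=180°
1. rotate(2, -90) → config: θ0=270°, θ1=270°, θ2=90°
2. rotate(2, -90) → config: θ0=270°, θ1=270°, θ2=0°
all 16 alternatives checked — unique.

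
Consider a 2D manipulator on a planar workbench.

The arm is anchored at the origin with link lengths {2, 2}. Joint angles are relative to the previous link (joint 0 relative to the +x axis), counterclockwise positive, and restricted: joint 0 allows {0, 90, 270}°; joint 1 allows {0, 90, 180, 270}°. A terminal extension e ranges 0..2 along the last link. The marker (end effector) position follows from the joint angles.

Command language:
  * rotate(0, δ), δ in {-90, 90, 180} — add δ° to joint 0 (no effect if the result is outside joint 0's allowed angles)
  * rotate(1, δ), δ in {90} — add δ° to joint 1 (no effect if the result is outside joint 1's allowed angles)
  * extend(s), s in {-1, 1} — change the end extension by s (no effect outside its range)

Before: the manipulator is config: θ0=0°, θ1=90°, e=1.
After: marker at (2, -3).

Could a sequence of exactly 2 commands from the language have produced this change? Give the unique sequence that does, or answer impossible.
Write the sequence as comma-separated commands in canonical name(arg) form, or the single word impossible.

begin: config: θ0=0°, θ1=90°, e=1
[1] after rotate(1, 90): config: θ0=0°, θ1=180°, e=1
[2] after rotate(1, 90): config: θ0=0°, θ1=270°, e=1
no rival 2-sequence matches.

rotate(1, 90), rotate(1, 90)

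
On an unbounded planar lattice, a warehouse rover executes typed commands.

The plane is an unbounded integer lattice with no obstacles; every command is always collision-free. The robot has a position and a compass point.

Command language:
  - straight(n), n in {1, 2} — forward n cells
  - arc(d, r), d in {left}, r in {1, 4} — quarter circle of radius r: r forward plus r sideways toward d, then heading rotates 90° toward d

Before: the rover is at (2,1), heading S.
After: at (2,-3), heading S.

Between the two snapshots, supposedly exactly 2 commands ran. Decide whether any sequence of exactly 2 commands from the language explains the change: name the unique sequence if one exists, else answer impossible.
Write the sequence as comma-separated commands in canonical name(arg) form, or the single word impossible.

straight(2), straight(2)

key: still facing S at the end — nothing in the sequence rotates
begin: at (2,1), heading S
[1] after straight(2): at (2,-1), heading S
[2] after straight(2): at (2,-3), heading S
all 16 alternatives checked — unique.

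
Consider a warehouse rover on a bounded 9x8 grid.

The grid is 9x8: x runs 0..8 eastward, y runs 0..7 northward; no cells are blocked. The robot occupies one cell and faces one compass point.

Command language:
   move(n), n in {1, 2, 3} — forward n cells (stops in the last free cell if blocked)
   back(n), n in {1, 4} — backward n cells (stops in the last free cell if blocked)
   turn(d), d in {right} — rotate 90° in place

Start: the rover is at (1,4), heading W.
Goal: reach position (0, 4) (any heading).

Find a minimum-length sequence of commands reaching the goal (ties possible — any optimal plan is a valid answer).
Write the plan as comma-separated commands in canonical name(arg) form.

move(2)

from: at (1,4), heading W
t=1 move(2) ⇒ at (0,4), heading W
minimal: 1 command(s), checked below 1.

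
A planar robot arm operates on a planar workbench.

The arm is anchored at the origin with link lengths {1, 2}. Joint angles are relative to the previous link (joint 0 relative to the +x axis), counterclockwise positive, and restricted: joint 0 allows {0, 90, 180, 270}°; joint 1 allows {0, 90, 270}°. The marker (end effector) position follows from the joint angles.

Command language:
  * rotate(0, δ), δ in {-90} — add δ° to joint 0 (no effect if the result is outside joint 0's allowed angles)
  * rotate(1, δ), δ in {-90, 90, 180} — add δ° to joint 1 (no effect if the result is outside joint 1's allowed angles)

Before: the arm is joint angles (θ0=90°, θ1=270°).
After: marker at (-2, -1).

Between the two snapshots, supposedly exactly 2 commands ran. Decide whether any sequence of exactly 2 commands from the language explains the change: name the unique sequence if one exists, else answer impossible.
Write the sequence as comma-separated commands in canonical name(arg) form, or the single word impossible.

from: joint angles (θ0=90°, θ1=270°)
[1] after rotate(0, -90): joint angles (θ0=0°, θ1=270°)
[2] after rotate(0, -90): joint angles (θ0=270°, θ1=270°)
all 16 alternatives checked — unique.

rotate(0, -90), rotate(0, -90)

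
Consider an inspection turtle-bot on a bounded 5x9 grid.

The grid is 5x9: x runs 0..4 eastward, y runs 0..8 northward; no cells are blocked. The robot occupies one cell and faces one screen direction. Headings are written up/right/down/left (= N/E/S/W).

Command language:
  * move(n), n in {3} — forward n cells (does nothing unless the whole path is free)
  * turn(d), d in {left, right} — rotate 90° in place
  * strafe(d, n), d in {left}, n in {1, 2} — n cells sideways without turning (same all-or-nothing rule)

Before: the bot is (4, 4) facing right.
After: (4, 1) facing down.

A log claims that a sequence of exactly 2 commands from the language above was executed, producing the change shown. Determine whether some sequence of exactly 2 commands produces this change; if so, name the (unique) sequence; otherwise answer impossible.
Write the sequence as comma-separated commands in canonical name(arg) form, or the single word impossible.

key: running move(3) before turn(right) would end elsewhere — order is forced
start: (4, 4) facing right
[1] after turn(right): (4, 4) facing down
[2] after move(3): (4, 1) facing down
no other 2-command option fits: unique.

turn(right), move(3)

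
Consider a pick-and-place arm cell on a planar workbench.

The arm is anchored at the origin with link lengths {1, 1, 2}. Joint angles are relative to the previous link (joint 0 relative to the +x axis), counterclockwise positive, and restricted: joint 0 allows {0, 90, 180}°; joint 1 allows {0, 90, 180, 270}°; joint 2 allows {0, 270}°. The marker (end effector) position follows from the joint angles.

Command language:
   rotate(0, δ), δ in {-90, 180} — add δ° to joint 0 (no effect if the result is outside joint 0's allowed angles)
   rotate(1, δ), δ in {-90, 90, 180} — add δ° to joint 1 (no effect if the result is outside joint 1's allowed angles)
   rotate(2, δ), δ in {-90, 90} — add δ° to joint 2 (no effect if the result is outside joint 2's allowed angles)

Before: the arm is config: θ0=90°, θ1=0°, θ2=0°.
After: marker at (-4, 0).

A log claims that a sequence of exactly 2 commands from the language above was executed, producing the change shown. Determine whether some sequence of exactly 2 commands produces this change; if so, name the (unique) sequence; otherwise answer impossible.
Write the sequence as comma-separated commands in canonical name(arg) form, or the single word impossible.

key: running rotate(0, 180) before rotate(0, -90) would end elsewhere — order is forced
from: config: θ0=90°, θ1=0°, θ2=0°
1. rotate(0, -90) → config: θ0=0°, θ1=0°, θ2=0°
2. rotate(0, 180) → config: θ0=180°, θ1=0°, θ2=0°
no rival 2-sequence matches.

rotate(0, -90), rotate(0, 180)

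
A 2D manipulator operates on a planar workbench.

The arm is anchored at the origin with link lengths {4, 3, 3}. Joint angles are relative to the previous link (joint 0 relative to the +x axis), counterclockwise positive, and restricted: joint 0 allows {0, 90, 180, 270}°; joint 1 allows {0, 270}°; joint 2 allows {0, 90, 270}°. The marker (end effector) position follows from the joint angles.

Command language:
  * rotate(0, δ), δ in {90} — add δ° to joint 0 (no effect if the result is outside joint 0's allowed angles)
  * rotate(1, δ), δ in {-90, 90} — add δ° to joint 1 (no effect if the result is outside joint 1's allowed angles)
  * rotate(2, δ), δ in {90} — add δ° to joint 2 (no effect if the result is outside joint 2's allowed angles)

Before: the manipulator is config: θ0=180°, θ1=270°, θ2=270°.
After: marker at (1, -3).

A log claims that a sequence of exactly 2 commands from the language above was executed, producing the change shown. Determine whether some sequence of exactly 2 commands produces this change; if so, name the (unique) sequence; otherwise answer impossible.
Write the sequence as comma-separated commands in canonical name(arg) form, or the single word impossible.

rotate(0, 90), rotate(0, 90)

initial: config: θ0=180°, θ1=270°, θ2=270°
[1] after rotate(0, 90): config: θ0=270°, θ1=270°, θ2=270°
[2] after rotate(0, 90): config: θ0=0°, θ1=270°, θ2=270°
all 16 alternatives checked — unique.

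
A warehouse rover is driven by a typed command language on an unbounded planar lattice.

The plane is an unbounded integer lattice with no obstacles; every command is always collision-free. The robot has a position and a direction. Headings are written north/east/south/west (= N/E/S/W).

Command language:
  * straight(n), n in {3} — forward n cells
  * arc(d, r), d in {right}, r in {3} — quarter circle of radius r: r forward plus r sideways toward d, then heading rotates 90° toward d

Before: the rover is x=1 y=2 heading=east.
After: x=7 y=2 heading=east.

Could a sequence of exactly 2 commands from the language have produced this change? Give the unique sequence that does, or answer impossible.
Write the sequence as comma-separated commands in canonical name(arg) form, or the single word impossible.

key: still facing E at the end — nothing in the sequence rotates
begin: x=1 y=2 heading=east
step 1 (straight(3)): x=4 y=2 heading=east
step 2 (straight(3)): x=7 y=2 heading=east
all 4 alternatives checked — unique.

straight(3), straight(3)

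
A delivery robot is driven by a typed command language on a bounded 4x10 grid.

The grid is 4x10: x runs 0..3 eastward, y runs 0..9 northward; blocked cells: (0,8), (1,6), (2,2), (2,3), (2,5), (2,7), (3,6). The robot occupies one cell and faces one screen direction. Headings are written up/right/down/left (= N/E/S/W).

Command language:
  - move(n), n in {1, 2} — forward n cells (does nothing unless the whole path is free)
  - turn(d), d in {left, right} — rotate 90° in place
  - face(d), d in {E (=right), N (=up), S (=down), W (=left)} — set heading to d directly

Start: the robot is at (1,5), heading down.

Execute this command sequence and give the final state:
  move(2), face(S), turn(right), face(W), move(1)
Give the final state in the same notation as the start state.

at (0,3), heading left

initial: at (1,5), heading down
step 1 (move(2)): at (1,3), heading down
step 2 (face(S)): at (1,3), heading down
step 3 (turn(right)): at (1,3), heading left
step 4 (face(W)): at (1,3), heading left
step 5 (move(1)): at (0,3), heading left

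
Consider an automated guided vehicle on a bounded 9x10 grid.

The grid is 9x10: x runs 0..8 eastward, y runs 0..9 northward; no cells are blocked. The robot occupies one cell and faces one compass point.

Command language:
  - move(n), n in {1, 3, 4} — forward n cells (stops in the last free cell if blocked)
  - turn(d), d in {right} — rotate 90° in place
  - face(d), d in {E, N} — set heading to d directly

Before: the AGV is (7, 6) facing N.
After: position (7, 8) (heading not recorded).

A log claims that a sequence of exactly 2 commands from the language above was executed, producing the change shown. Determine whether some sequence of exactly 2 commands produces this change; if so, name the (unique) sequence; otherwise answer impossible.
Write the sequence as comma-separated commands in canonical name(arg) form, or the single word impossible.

move(1), move(1)

begin: (7, 6) facing N
[1] after move(1): (7, 7) facing N
[2] after move(1): (7, 8) facing N
all 36 alternatives checked — unique.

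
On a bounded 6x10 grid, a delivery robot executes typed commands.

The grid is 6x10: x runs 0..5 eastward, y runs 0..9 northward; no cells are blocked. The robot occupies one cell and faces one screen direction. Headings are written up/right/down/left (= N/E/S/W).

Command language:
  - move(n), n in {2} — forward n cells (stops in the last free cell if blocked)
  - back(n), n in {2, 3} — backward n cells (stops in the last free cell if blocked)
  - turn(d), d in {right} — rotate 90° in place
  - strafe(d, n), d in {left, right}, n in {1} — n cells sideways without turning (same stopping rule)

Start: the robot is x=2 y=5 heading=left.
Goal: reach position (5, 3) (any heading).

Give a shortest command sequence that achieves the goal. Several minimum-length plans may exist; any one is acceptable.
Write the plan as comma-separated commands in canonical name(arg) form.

back(3), turn(right), back(2)

start: x=2 y=5 heading=left
1. back(3) → x=5 y=5 heading=left
2. turn(right) → x=5 y=5 heading=up
3. back(2) → x=5 y=3 heading=up
minimal: 3 command(s), checked below 3.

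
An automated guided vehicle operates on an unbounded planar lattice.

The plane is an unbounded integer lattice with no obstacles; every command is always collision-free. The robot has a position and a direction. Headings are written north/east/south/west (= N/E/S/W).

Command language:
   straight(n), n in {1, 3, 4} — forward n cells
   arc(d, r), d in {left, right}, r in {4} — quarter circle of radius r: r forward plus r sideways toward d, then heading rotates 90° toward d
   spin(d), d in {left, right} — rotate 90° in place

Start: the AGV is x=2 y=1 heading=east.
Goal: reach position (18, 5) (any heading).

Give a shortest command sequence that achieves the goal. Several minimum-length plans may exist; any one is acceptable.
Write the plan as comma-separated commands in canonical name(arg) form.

arc(left, 4), arc(right, 4), straight(4), arc(right, 4)

t0: x=2 y=1 heading=east
[1] after arc(left, 4): x=6 y=5 heading=north
[2] after arc(right, 4): x=10 y=9 heading=east
[3] after straight(4): x=14 y=9 heading=east
[4] after arc(right, 4): x=18 y=5 heading=south
no 3-step plan works, so 4 is optimal.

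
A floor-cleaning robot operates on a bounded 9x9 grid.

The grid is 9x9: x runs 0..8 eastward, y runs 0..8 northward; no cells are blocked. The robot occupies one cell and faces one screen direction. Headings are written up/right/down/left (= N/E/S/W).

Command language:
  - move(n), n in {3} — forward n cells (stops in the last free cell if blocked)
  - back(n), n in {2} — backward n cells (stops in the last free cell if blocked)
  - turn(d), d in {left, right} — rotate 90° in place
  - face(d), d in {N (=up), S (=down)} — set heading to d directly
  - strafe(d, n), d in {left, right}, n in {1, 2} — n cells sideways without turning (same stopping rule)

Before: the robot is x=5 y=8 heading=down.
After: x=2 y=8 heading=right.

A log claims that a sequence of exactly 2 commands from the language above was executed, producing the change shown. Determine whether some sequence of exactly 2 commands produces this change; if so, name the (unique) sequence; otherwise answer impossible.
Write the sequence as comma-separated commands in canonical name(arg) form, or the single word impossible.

impossible

all 100 sequences checked — none match.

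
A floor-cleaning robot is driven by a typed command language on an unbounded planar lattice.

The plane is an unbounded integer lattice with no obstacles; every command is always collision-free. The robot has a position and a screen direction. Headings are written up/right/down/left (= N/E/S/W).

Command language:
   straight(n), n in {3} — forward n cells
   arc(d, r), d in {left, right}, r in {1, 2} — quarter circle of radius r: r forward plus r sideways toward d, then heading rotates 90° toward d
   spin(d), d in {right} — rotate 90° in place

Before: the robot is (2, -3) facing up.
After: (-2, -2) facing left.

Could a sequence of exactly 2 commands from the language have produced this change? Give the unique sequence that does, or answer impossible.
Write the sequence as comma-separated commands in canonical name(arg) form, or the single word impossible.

key: running straight(3) before arc(left, 1) would end elsewhere — order is forced
begin: (2, -3) facing up
step 1 (arc(left, 1)): (1, -2) facing left
step 2 (straight(3)): (-2, -2) facing left
no other 2-command option fits: unique.

arc(left, 1), straight(3)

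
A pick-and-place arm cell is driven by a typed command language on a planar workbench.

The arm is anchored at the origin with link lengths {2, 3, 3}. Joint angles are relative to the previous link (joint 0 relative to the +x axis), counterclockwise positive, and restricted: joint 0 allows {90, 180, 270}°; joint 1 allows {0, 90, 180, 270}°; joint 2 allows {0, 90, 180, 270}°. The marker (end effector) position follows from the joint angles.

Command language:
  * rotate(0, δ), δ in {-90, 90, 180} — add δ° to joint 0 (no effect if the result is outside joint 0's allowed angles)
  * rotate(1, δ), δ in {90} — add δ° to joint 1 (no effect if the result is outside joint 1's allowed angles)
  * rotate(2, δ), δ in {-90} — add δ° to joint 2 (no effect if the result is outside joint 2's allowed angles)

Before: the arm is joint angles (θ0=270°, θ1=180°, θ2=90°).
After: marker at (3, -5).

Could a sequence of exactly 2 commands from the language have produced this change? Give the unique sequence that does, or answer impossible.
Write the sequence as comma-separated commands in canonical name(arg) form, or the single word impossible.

rotate(1, 90), rotate(1, 90)

initial: joint angles (θ0=270°, θ1=180°, θ2=90°)
[1] after rotate(1, 90): joint angles (θ0=270°, θ1=270°, θ2=90°)
[2] after rotate(1, 90): joint angles (θ0=270°, θ1=0°, θ2=90°)
no other 2-command option fits: unique.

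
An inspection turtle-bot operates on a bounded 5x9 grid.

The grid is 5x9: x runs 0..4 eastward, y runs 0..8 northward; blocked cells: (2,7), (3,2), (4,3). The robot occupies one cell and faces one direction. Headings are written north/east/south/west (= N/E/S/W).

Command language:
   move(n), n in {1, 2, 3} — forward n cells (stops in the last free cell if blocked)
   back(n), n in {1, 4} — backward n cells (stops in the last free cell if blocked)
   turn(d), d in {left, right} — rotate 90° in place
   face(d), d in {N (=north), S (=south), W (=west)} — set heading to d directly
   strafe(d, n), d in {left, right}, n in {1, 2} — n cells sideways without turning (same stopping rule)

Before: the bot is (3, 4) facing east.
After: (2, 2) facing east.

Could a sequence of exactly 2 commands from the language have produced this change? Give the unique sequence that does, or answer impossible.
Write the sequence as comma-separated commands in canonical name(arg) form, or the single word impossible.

key: running strafe(right, 2) before back(1) would end elsewhere — order is forced
start: (3, 4) facing east
1. back(1) → (2, 4) facing east
2. strafe(right, 2) → (2, 2) facing east
no rival 2-sequence matches.

back(1), strafe(right, 2)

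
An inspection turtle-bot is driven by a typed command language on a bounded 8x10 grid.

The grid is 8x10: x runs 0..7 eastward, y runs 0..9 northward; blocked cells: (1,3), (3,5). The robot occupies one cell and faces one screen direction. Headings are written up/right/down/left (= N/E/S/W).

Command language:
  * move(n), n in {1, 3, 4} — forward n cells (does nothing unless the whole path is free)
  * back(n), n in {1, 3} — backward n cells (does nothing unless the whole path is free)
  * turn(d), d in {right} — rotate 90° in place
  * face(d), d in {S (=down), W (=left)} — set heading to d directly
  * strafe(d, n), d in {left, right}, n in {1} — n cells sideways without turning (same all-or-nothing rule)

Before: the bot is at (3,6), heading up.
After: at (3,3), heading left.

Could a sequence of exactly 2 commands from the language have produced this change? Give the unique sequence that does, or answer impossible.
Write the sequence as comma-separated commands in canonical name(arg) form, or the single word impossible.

every 2-command combo misses the target.

impossible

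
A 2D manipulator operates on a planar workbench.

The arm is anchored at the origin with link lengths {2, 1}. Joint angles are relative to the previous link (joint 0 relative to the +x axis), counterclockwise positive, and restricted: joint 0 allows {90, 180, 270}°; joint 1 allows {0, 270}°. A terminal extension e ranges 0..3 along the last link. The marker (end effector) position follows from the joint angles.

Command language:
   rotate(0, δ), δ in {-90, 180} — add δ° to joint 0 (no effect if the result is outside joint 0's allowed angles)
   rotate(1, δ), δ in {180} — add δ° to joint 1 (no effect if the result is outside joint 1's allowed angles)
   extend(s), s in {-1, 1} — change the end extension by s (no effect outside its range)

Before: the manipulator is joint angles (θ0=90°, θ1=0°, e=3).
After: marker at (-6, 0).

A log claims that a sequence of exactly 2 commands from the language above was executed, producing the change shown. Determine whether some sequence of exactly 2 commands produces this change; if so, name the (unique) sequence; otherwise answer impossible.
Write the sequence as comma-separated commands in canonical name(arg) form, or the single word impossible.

rotate(0, 180), rotate(0, -90)

key: running rotate(0, -90) before rotate(0, 180) would end elsewhere — order is forced
from: joint angles (θ0=90°, θ1=0°, e=3)
step 1 (rotate(0, 180)): joint angles (θ0=270°, θ1=0°, e=3)
step 2 (rotate(0, -90)): joint angles (θ0=180°, θ1=0°, e=3)
no other 2-command option fits: unique.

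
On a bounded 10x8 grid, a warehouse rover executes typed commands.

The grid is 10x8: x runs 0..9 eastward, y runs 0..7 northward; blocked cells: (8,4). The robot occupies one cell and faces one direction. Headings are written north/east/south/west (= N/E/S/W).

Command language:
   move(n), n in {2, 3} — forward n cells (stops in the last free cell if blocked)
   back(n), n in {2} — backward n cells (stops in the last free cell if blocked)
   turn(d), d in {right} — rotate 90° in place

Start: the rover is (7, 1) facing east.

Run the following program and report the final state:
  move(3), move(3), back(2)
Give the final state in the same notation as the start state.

t0: (7, 1) facing east
t=1 move(3) ⇒ (9, 1) facing east
t=2 move(3) ⇒ (9, 1) facing east
t=3 back(2) ⇒ (7, 1) facing east

(7, 1) facing east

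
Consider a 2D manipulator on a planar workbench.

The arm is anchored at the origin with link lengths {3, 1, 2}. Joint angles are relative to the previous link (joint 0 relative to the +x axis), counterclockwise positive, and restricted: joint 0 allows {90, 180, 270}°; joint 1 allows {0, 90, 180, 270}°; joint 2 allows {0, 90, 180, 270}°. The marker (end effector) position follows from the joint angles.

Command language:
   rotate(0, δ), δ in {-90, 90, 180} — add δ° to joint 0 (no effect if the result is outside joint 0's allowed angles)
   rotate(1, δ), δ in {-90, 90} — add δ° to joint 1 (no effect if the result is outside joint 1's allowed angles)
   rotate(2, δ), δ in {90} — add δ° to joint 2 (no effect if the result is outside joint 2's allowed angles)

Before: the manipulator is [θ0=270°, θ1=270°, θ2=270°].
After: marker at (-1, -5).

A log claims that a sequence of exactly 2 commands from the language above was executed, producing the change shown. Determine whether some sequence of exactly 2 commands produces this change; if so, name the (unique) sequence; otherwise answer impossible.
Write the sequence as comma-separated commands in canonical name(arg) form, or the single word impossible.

begin: [θ0=270°, θ1=270°, θ2=270°]
1. rotate(2, 90) → [θ0=270°, θ1=270°, θ2=0°]
2. rotate(2, 90) → [θ0=270°, θ1=270°, θ2=90°]
no other 2-command option fits: unique.

rotate(2, 90), rotate(2, 90)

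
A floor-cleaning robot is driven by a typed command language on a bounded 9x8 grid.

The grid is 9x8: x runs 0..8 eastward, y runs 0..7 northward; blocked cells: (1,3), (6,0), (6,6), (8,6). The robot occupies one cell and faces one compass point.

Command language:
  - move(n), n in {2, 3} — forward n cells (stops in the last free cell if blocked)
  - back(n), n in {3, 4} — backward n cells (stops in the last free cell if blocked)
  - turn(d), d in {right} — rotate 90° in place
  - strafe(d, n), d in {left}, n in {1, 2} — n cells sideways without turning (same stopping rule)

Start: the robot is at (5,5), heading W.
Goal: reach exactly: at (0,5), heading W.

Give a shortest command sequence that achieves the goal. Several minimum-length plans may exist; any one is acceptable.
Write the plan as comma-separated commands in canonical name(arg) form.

move(2), move(3)

start: at (5,5), heading W
t=1 move(2) ⇒ at (3,5), heading W
t=2 move(3) ⇒ at (0,5), heading W
no 1-step plan works, so 2 is optimal.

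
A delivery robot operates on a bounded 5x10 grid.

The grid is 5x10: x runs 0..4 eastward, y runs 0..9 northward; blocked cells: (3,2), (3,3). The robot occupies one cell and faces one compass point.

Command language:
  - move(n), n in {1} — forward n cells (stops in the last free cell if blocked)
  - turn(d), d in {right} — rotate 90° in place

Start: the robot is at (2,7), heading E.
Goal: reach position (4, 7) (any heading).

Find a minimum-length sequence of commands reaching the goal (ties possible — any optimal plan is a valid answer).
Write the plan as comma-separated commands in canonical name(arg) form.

from: at (2,7), heading E
1. move(1) → at (3,7), heading E
2. move(1) → at (4,7), heading E
nothing shorter than 2 reaches the goal.

move(1), move(1)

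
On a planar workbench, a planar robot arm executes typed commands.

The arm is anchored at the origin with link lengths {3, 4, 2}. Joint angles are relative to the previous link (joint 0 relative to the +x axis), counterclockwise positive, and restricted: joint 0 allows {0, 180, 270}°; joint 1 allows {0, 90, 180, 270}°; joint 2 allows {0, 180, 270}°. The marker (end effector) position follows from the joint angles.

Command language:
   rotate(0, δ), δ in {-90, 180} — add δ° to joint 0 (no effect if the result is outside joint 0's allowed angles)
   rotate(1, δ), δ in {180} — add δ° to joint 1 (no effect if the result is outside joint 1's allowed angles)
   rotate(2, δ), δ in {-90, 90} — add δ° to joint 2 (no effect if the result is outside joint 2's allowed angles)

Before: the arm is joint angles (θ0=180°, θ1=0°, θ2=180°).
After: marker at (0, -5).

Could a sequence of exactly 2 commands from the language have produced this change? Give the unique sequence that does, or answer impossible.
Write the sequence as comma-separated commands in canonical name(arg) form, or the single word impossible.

rotate(0, 180), rotate(0, -90)

key: running rotate(0, -90) before rotate(0, 180) would end elsewhere — order is forced
start: joint angles (θ0=180°, θ1=0°, θ2=180°)
1. rotate(0, 180) → joint angles (θ0=0°, θ1=0°, θ2=180°)
2. rotate(0, -90) → joint angles (θ0=270°, θ1=0°, θ2=180°)
no other 2-command option fits: unique.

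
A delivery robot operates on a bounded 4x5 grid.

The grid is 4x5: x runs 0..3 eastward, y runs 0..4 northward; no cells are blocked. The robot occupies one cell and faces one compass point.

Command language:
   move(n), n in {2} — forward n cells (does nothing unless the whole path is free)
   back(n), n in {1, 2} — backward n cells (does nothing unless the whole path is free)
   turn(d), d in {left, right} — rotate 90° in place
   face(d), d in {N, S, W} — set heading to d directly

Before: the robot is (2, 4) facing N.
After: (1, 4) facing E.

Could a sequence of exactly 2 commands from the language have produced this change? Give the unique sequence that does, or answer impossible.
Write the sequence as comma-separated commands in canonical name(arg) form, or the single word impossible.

key: order matters: swapping turn(right) and back(1) lands elsewhere
start: (2, 4) facing N
[1] after turn(right): (2, 4) facing E
[2] after back(1): (1, 4) facing E
no other 2-command option fits: unique.

turn(right), back(1)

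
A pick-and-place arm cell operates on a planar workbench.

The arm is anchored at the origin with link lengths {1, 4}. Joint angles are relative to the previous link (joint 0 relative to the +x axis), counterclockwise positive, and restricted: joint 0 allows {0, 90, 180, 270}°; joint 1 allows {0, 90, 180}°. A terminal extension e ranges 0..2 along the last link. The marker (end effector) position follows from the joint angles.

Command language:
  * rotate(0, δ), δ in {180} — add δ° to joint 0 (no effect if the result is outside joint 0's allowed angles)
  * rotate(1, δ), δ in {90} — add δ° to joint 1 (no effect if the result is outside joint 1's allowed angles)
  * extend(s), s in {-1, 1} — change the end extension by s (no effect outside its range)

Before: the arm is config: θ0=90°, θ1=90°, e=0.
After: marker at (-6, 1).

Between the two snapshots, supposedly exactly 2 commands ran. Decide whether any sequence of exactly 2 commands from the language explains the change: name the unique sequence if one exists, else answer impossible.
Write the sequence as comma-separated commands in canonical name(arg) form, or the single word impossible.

extend(1), extend(1)

t0: config: θ0=90°, θ1=90°, e=0
1. extend(1) → config: θ0=90°, θ1=90°, e=1
2. extend(1) → config: θ0=90°, θ1=90°, e=2
no rival 2-sequence matches.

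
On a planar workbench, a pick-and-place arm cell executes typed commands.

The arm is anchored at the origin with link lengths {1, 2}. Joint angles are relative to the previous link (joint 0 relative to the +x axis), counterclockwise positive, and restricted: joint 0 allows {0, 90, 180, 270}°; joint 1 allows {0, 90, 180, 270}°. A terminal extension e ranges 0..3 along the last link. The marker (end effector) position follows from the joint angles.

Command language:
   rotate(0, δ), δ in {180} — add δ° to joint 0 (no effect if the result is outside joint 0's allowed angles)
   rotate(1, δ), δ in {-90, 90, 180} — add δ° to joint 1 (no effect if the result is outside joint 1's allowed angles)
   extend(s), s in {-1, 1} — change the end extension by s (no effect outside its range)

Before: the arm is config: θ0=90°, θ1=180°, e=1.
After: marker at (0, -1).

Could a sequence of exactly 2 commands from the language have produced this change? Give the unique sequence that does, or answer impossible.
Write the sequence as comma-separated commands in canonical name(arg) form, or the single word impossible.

extend(-1), extend(-1)

start: config: θ0=90°, θ1=180°, e=1
step 1 (extend(-1)): config: θ0=90°, θ1=180°, e=0
step 2 (extend(-1)): config: θ0=90°, θ1=180°, e=0
no rival 2-sequence matches.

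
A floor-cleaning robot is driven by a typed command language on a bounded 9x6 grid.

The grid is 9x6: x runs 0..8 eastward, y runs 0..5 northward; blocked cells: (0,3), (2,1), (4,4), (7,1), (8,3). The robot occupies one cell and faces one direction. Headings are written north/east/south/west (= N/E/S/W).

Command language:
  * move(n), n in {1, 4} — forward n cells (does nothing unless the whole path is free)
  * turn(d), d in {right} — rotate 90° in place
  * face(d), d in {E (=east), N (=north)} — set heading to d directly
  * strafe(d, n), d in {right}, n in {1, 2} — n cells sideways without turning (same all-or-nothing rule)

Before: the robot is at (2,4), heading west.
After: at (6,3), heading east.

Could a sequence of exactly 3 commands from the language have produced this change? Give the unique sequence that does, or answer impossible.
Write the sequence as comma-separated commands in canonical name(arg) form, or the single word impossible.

face(E), strafe(right, 1), move(4)

key: order matters: swapping face(E) and move(4) lands elsewhere
initial: at (2,4), heading west
1. face(E) → at (2,4), heading east
2. strafe(right, 1) → at (2,3), heading east
3. move(4) → at (6,3), heading east
all 343 alternatives checked — unique.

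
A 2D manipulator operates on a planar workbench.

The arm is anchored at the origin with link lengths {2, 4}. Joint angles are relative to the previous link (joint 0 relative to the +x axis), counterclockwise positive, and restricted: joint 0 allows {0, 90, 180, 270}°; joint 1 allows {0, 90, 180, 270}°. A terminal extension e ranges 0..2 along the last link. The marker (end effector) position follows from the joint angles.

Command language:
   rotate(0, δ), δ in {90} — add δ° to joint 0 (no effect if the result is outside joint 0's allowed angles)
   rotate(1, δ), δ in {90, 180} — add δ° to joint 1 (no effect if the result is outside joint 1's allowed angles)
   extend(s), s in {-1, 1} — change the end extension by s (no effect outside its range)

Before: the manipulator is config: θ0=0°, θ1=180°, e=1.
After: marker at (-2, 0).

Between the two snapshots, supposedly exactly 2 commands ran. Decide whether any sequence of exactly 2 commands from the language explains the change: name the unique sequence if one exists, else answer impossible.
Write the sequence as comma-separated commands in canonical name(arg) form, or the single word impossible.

extend(-1), extend(-1)

start: config: θ0=0°, θ1=180°, e=1
t=1 extend(-1) ⇒ config: θ0=0°, θ1=180°, e=0
t=2 extend(-1) ⇒ config: θ0=0°, θ1=180°, e=0
all 25 alternatives checked — unique.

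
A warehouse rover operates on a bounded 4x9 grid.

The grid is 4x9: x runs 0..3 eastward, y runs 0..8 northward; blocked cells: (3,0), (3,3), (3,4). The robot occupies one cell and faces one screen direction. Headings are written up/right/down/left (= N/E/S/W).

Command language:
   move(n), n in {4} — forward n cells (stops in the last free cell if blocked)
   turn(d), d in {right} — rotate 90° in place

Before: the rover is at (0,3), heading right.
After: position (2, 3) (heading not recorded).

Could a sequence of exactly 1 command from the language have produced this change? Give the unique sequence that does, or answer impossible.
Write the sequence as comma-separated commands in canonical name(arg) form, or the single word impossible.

move(4)

key: move(4) is stopped early by the blocked cell at (3,3)
t0: at (0,3), heading right
1. move(4) → at (2,3), heading right
no rival 1-sequence matches.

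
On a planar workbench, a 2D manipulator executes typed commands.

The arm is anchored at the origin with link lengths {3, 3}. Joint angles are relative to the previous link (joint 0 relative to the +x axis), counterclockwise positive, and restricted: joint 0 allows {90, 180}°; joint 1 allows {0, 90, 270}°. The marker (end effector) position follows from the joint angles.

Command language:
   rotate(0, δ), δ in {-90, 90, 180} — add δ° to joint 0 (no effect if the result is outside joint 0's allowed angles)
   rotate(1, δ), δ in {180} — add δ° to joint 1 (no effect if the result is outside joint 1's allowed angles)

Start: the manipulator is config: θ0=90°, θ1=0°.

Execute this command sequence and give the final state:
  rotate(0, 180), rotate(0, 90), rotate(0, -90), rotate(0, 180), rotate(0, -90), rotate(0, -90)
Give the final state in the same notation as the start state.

config: θ0=90°, θ1=0°

begin: config: θ0=90°, θ1=0°
1. rotate(0, 180) → config: θ0=90°, θ1=0°
2. rotate(0, 90) → config: θ0=180°, θ1=0°
3. rotate(0, -90) → config: θ0=90°, θ1=0°
4. rotate(0, 180) → config: θ0=90°, θ1=0°
5. rotate(0, -90) → config: θ0=90°, θ1=0°
6. rotate(0, -90) → config: θ0=90°, θ1=0°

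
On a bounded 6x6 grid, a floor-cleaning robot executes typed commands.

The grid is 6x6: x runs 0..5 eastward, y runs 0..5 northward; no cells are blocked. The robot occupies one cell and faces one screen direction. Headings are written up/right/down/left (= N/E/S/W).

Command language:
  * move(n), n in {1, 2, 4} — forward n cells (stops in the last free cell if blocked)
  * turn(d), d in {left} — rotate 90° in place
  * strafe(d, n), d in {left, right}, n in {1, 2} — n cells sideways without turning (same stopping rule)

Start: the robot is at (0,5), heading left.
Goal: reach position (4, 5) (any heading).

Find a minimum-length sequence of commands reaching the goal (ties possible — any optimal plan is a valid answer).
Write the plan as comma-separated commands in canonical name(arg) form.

t0: at (0,5), heading left
t=1 turn(left) ⇒ at (0,5), heading down
t=2 strafe(left, 2) ⇒ at (2,5), heading down
t=3 strafe(left, 2) ⇒ at (4,5), heading down
minimal: 3 command(s), checked below 3.

turn(left), strafe(left, 2), strafe(left, 2)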